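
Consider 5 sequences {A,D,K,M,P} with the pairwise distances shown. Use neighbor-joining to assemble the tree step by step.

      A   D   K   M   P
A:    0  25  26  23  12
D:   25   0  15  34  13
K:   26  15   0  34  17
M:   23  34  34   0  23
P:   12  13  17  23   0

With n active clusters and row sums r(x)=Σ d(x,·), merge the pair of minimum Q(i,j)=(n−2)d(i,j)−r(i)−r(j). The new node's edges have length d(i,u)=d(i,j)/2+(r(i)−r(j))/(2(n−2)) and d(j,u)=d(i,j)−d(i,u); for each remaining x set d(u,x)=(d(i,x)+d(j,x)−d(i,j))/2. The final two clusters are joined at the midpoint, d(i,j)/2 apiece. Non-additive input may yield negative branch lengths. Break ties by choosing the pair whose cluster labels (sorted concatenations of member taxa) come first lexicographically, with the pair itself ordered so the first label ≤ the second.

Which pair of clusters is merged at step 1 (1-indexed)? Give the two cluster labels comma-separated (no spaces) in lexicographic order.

1. join D+K (d=15, Q=-134) ⇒ DK; edges |D|=20/3, |K|=25/3
  updated: d(A,DK)=18, d(DK,M)=53/2, d(DK,P)=15/2
2. join A+M (d=23, Q=-159/2) ⇒ AM; edges |A|=53/8, |M|=131/8
  updated: d(AM,DK)=43/4, d(AM,P)=6
3. join AM+DK (d=43/4, Q=-97/4) ⇒ ADKM; edges |AM|=37/8, |DK|=49/8
  updated: d(ADKM,P)=11/8
4. join ADKM+P (d=11/8) ⇒ ADKMP; edges |ADKM|=11/16, |P|=11/16
final tree: (((A:53/8,M:131/8):37/8,(D:20/3,K:25/3):49/8):11/16,P:11/16)
total length: 401/8

D,K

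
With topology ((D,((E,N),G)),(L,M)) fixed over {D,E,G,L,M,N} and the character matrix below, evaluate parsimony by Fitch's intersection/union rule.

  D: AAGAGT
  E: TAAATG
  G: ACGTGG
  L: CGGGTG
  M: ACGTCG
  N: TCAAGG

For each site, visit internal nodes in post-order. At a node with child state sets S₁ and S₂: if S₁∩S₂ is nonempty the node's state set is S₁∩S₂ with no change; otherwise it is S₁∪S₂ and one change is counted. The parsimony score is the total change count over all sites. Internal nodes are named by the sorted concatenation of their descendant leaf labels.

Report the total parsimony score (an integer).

site 0, node EN: E={T} ∩ N={T} → {T} (+0)
site 0, node EGN: EN={T} ∪ G={A} → {A,T} (+1)
site 0, node DEGN: D={A} ∩ EGN={A,T} → {A} (+0)
site 0, node LM: L={C} ∪ M={A} → {A,C} (+1)
site 0, node DEGLMN: DEGN={A} ∩ LM={A,C} → {A} (+0)
site 1, node EN: E={A} ∪ N={C} → {A,C} (+1)
site 1, node EGN: EN={A,C} ∩ G={C} → {C} (+0)
site 1, node DEGN: D={A} ∪ EGN={C} → {A,C} (+1)
site 1, node LM: L={G} ∪ M={C} → {C,G} (+1)
site 1, node DEGLMN: DEGN={A,C} ∩ LM={C,G} → {C} (+0)
site 2, node EN: E={A} ∩ N={A} → {A} (+0)
site 2, node EGN: EN={A} ∪ G={G} → {A,G} (+1)
site 2, node DEGN: D={G} ∩ EGN={A,G} → {G} (+0)
site 2, node LM: L={G} ∩ M={G} → {G} (+0)
site 2, node DEGLMN: DEGN={G} ∩ LM={G} → {G} (+0)
site 3, node EN: E={A} ∩ N={A} → {A} (+0)
site 3, node EGN: EN={A} ∪ G={T} → {A,T} (+1)
site 3, node DEGN: D={A} ∩ EGN={A,T} → {A} (+0)
site 3, node LM: L={G} ∪ M={T} → {G,T} (+1)
site 3, node DEGLMN: DEGN={A} ∪ LM={G,T} → {A,G,T} (+1)
site 4, node EN: E={T} ∪ N={G} → {G,T} (+1)
site 4, node EGN: EN={G,T} ∩ G={G} → {G} (+0)
site 4, node DEGN: D={G} ∩ EGN={G} → {G} (+0)
site 4, node LM: L={T} ∪ M={C} → {C,T} (+1)
site 4, node DEGLMN: DEGN={G} ∪ LM={C,T} → {C,G,T} (+1)
site 5, node EN: E={G} ∩ N={G} → {G} (+0)
site 5, node EGN: EN={G} ∩ G={G} → {G} (+0)
site 5, node DEGN: D={T} ∪ EGN={G} → {G,T} (+1)
site 5, node LM: L={G} ∩ M={G} → {G} (+0)
site 5, node DEGLMN: DEGN={G,T} ∩ LM={G} → {G} (+0)
per-site changes: [2, 3, 1, 3, 3, 1]; total = 13

13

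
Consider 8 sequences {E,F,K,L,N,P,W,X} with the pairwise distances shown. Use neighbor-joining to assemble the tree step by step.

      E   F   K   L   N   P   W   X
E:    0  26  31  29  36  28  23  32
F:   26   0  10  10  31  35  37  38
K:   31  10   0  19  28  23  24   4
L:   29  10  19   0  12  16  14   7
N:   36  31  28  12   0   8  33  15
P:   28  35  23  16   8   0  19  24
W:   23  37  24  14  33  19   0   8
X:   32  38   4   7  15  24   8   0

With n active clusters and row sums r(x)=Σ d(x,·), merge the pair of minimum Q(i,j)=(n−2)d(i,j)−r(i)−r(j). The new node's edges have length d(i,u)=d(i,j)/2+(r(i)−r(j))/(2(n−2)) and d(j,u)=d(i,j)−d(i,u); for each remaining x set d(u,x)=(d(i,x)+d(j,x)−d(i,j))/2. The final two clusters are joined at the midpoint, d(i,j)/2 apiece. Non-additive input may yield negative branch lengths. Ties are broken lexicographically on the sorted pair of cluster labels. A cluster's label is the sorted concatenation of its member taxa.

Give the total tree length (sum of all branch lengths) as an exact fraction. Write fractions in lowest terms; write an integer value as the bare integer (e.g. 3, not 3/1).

2207/32

step 1: merge (N,P) at d=8, Q=-268; branch lengths N→29/6, P→19/6; new cluster NP
  updated: d(E,NP)=28, d(F,NP)=29, d(K,NP)=43/2, d(L,NP)=10, d(NP,W)=22, d(NP,X)=31/2
step 2: merge (F,K) at d=10, Q=-419/2; branch lengths F→181/20, K→19/20; new cluster FK
  updated: d(E,FK)=47/2, d(FK,L)=19/2, d(FK,NP)=81/4, d(FK,W)=51/2, d(FK,X)=16
step 3: merge (W,X) at d=8, Q=-139; branch lengths W→23/4, X→9/4; new cluster WX
  updated: d(E,WX)=47/2, d(FK,WX)=67/4, d(L,WX)=13/2, d(NP,WX)=59/4
step 4: merge (E,FK) at d=47/2, Q=-207/2; branch lengths E→209/12, FK→73/12; new cluster EFK
  updated: d(EFK,L)=15/2, d(EFK,NP)=99/8, d(EFK,WX)=67/8
step 5: merge (EFK,WX) at d=67/8, Q=-329/8; branch lengths EFK→123/32, WX→145/32; new cluster EFKWX
  updated: d(EFKWX,L)=45/16, d(EFKWX,NP)=75/8
step 6: merge (EFKWX,L) at d=45/16, Q=-355/16; branch lengths EFKWX→35/32, L→55/32; new cluster EFKLWX
  updated: d(EFKLWX,NP)=265/32
step 7: merge (EFKLWX,NP) at d=265/32; branch lengths EFKLWX→265/64, NP→265/64; new cluster EFKLNPWX
final tree: ((((E:209/12,(F:181/20,K:19/20):73/12):123/32,(W:23/4,X:9/4):145/32):35/32,L:55/32):265/64,(N:29/6,P:19/6):265/64)
total length: 2207/32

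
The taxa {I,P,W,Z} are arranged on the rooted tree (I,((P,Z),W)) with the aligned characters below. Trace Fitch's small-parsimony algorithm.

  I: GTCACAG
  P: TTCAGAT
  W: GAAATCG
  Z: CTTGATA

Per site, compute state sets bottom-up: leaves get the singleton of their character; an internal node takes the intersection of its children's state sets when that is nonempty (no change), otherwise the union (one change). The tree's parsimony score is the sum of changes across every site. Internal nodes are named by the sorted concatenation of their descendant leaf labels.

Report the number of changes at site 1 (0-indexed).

site 0, node PZ: P={T} ∪ Z={C} → {C,T} (+1)
site 0, node PWZ: PZ={C,T} ∪ W={G} → {C,G,T} (+1)
site 0, node IPWZ: I={G} ∩ PWZ={C,G,T} → {G} (+0)
site 1, node PZ: P={T} ∩ Z={T} → {T} (+0)
site 1, node PWZ: PZ={T} ∪ W={A} → {A,T} (+1)
site 1, node IPWZ: I={T} ∩ PWZ={A,T} → {T} (+0)
site 2, node PZ: P={C} ∪ Z={T} → {C,T} (+1)
site 2, node PWZ: PZ={C,T} ∪ W={A} → {A,C,T} (+1)
site 2, node IPWZ: I={C} ∩ PWZ={A,C,T} → {C} (+0)
site 3, node PZ: P={A} ∪ Z={G} → {A,G} (+1)
site 3, node PWZ: PZ={A,G} ∩ W={A} → {A} (+0)
site 3, node IPWZ: I={A} ∩ PWZ={A} → {A} (+0)
site 4, node PZ: P={G} ∪ Z={A} → {A,G} (+1)
site 4, node PWZ: PZ={A,G} ∪ W={T} → {A,G,T} (+1)
site 4, node IPWZ: I={C} ∪ PWZ={A,G,T} → {A,C,G,T} (+1)
site 5, node PZ: P={A} ∪ Z={T} → {A,T} (+1)
site 5, node PWZ: PZ={A,T} ∪ W={C} → {A,C,T} (+1)
site 5, node IPWZ: I={A} ∩ PWZ={A,C,T} → {A} (+0)
site 6, node PZ: P={T} ∪ Z={A} → {A,T} (+1)
site 6, node PWZ: PZ={A,T} ∪ W={G} → {A,G,T} (+1)
site 6, node IPWZ: I={G} ∩ PWZ={A,G,T} → {G} (+0)
per-site changes: [2, 1, 2, 1, 3, 2, 2]; total = 13

1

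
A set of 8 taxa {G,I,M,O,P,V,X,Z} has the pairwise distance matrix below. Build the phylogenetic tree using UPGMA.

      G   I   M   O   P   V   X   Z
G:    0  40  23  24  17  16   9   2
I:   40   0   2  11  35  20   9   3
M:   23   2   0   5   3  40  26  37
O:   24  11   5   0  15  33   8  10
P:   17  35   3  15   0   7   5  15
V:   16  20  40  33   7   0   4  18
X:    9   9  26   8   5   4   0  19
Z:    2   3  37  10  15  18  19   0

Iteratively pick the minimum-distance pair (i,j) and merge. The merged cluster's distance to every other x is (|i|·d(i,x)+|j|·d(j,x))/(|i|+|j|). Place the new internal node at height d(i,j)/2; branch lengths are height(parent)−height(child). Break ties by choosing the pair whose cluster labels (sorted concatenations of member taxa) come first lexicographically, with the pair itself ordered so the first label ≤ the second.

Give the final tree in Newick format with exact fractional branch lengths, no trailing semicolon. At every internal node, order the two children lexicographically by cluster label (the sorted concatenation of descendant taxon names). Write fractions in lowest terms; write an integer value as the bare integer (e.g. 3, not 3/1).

1. join G+Z (d=2) ⇒ GZ; edges |G|=1, |Z|=1
  updated: d(GZ,I)=43/2, d(GZ,M)=30, d(GZ,O)=17, d(GZ,P)=16, d(GZ,V)=17, d(GZ,X)=14
2. join I+M (d=2) ⇒ IM; edges |I|=1, |M|=1
  updated: d(GZ,IM)=103/4, d(IM,O)=8, d(IM,P)=19, d(IM,V)=30, d(IM,X)=35/2
3. join V+X (d=4) ⇒ VX; edges |V|=2, |X|=2
  updated: d(GZ,VX)=31/2, d(IM,VX)=95/4, d(O,VX)=41/2, d(P,VX)=6
4. join P+VX (d=6) ⇒ PVX; edges |P|=3, |VX|=1
  updated: d(GZ,PVX)=47/3, d(IM,PVX)=133/6, d(O,PVX)=56/3
5. join IM+O (d=8) ⇒ IMO; edges |IM|=3, |O|=4
  updated: d(GZ,IMO)=137/6, d(IMO,PVX)=21
6. join GZ+PVX (d=47/3) ⇒ GPVXZ; edges |GZ|=41/6, |PVX|=29/6
  updated: d(GPVXZ,IMO)=326/15
7. join GPVXZ+IMO (d=326/15) ⇒ GIMOPVXZ; edges |GPVXZ|=91/30, |IMO|=103/15
final tree: (((G:1,Z:1):41/6,(P:3,(V:2,X:2):1):29/6):91/30,((I:1,M:1):3,O:4):103/15)
total length: 1217/30

(((G:1,Z:1):41/6,(P:3,(V:2,X:2):1):29/6):91/30,((I:1,M:1):3,O:4):103/15)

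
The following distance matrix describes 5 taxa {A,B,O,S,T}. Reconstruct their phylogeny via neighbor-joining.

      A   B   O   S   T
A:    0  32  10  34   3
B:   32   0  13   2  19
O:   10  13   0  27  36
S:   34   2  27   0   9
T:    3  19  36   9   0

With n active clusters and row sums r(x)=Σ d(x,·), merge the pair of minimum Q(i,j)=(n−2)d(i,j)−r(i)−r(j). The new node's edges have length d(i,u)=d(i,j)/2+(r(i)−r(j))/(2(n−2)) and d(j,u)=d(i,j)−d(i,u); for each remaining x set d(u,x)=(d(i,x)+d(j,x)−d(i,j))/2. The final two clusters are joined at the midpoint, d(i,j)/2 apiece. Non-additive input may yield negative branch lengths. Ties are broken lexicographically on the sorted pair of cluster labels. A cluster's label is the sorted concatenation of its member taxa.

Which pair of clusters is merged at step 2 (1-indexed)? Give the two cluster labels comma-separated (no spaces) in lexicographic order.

AT,O

iteration 1: select A,T (d=3, Q=-137); attach at lengths (7/2, -1/2); label the merged cluster AT
  updated: d(AT,B)=24, d(AT,O)=43/2, d(AT,S)=20
iteration 2: select AT,O (d=43/2, Q=-84); attach at lengths (47/4, 39/4); label the merged cluster AOT
  updated: d(AOT,B)=31/4, d(AOT,S)=51/4
iteration 3: select AOT,B (d=31/4, Q=-45/2); attach at lengths (37/4, -3/2); label the merged cluster ABOT
  updated: d(ABOT,S)=7/2
iteration 4: select ABOT,S (d=7/2); attach at lengths (7/4, 7/4); label the merged cluster ABOST
final tree: ((((A:7/2,T:-1/2):47/4,O:39/4):37/4,B:-3/2):7/4,S:7/4)
total length: 143/4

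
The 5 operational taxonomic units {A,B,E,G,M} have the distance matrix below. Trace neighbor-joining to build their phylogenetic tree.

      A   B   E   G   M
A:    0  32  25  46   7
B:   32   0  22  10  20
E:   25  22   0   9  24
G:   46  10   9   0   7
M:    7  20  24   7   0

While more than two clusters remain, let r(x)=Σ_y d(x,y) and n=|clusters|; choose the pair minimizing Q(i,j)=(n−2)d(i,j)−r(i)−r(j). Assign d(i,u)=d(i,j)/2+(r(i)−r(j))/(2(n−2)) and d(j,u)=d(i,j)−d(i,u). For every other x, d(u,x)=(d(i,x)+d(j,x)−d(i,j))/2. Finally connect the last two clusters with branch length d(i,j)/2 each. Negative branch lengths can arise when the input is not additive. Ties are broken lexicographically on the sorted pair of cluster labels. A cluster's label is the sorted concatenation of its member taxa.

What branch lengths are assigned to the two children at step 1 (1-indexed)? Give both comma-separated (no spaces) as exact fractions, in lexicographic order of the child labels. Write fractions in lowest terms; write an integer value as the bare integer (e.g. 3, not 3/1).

step 1: merge (A,M) at d=7, Q=-147; branch lengths A→73/6, M→-31/6; new cluster AM
  updated: d(AM,B)=45/2, d(AM,E)=21, d(AM,G)=23
step 2: merge (AM,E) at d=21, Q=-153/2; branch lengths AM→113/8, E→55/8; new cluster AEM
  updated: d(AEM,B)=47/4, d(AEM,G)=11/2
step 3: merge (AEM,B) at d=47/4, Q=-109/4; branch lengths AEM→29/8, B→65/8; new cluster ABEM
  updated: d(ABEM,G)=15/8
step 4: merge (ABEM,G) at d=15/8; branch lengths ABEM→15/16, G→15/16; new cluster ABEGM
final tree: ((((A:73/6,M:-31/6):113/8,E:55/8):29/8,B:65/8):15/16,G:15/16)
total length: 333/8

73/6,-31/6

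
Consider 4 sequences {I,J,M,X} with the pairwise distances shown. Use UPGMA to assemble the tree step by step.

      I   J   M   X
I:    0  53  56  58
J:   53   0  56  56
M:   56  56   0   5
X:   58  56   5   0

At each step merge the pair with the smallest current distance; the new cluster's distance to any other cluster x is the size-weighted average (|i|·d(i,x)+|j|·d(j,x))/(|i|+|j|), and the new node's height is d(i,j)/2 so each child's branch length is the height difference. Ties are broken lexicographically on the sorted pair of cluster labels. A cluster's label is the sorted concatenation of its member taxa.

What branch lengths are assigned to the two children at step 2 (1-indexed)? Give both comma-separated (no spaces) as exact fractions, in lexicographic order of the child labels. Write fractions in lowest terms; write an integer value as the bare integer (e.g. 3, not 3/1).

53/2,53/2

iteration 1: select M,X (d=5); attach at lengths (5/2, 5/2); label the merged cluster MX
  updated: d(I,MX)=57, d(J,MX)=56
iteration 2: select I,J (d=53); attach at lengths (53/2, 53/2); label the merged cluster IJ
  updated: d(IJ,MX)=113/2
iteration 3: select IJ,MX (d=113/2); attach at lengths (7/4, 103/4); label the merged cluster IJMX
final tree: ((I:53/2,J:53/2):7/4,(M:5/2,X:5/2):103/4)
total length: 171/2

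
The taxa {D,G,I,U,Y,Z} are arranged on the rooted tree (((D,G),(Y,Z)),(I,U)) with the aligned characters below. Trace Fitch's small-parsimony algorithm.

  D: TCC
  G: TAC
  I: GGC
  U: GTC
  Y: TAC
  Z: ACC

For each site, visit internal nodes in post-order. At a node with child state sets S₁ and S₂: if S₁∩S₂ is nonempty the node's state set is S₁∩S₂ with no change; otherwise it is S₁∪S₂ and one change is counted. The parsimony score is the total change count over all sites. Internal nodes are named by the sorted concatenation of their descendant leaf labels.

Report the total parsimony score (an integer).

site 0, node DG: D={T} ∩ G={T} → {T} (+0)
site 0, node YZ: Y={T} ∪ Z={A} → {A,T} (+1)
site 0, node DGYZ: DG={T} ∩ YZ={A,T} → {T} (+0)
site 0, node IU: I={G} ∩ U={G} → {G} (+0)
site 0, node DGIUYZ: DGYZ={T} ∪ IU={G} → {G,T} (+1)
site 1, node DG: D={C} ∪ G={A} → {A,C} (+1)
site 1, node YZ: Y={A} ∪ Z={C} → {A,C} (+1)
site 1, node DGYZ: DG={A,C} ∩ YZ={A,C} → {A,C} (+0)
site 1, node IU: I={G} ∪ U={T} → {G,T} (+1)
site 1, node DGIUYZ: DGYZ={A,C} ∪ IU={G,T} → {A,C,G,T} (+1)
site 2, node DG: D={C} ∩ G={C} → {C} (+0)
site 2, node YZ: Y={C} ∩ Z={C} → {C} (+0)
site 2, node DGYZ: DG={C} ∩ YZ={C} → {C} (+0)
site 2, node IU: I={C} ∩ U={C} → {C} (+0)
site 2, node DGIUYZ: DGYZ={C} ∩ IU={C} → {C} (+0)
per-site changes: [2, 4, 0]; total = 6

6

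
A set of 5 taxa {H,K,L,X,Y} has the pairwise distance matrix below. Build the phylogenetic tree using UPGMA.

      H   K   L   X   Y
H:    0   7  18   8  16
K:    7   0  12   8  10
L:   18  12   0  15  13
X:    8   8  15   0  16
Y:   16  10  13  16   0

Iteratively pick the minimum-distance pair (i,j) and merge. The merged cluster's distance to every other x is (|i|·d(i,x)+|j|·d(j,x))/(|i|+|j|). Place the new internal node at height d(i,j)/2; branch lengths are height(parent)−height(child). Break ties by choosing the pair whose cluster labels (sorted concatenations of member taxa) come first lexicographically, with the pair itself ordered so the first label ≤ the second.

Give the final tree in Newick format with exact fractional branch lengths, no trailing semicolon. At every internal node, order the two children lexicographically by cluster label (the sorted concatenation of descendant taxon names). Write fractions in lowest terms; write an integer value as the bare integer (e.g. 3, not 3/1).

1. join H+K (d=7) ⇒ HK; edges |H|=7/2, |K|=7/2
  updated: d(HK,L)=15, d(HK,X)=8, d(HK,Y)=13
2. join HK+X (d=8) ⇒ HKX; edges |HK|=1/2, |X|=4
  updated: d(HKX,L)=15, d(HKX,Y)=14
3. join L+Y (d=13) ⇒ LY; edges |L|=13/2, |Y|=13/2
  updated: d(HKX,LY)=29/2
4. join HKX+LY (d=29/2) ⇒ HKLXY; edges |HKX|=13/4, |LY|=3/4
final tree: (((H:7/2,K:7/2):1/2,X:4):13/4,(L:13/2,Y:13/2):3/4)
total length: 57/2

(((H:7/2,K:7/2):1/2,X:4):13/4,(L:13/2,Y:13/2):3/4)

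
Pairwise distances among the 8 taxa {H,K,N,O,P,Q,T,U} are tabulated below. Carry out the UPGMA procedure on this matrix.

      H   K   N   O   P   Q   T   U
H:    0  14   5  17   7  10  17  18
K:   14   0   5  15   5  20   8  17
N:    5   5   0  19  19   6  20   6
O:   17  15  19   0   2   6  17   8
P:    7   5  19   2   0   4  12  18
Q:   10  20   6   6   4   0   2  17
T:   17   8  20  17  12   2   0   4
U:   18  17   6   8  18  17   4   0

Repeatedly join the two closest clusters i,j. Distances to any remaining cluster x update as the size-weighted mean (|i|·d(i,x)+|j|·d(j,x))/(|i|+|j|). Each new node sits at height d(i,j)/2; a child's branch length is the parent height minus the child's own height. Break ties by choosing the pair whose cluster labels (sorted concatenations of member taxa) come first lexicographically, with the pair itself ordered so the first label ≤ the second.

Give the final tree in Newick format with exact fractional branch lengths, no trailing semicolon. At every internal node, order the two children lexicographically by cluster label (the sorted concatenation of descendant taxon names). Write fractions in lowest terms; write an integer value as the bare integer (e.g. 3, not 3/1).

(((H:5/2,N:5/2):9/4,K:19/4):41/20,(((O:1,P:1):31/8,(Q:1,T:1):31/8):1,U:47/8):37/40)

iteration 1: select O,P (d=2); attach at lengths (1, 1); label the merged cluster OP
  updated: d(H,OP)=12, d(K,OP)=10, d(N,OP)=19, d(OP,Q)=5, d(OP,T)=29/2, d(OP,U)=13
iteration 2: select Q,T (d=2); attach at lengths (1, 1); label the merged cluster QT
  updated: d(H,QT)=27/2, d(K,QT)=14, d(N,QT)=13, d(OP,QT)=39/4, d(QT,U)=21/2
iteration 3: select H,N (d=5); attach at lengths (5/2, 5/2); label the merged cluster HN
  updated: d(HN,K)=19/2, d(HN,OP)=31/2, d(HN,QT)=53/4, d(HN,U)=12
iteration 4: select HN,K (d=19/2); attach at lengths (9/4, 19/4); label the merged cluster HKN
  updated: d(HKN,OP)=41/3, d(HKN,QT)=27/2, d(HKN,U)=41/3
iteration 5: select OP,QT (d=39/4); attach at lengths (31/8, 31/8); label the merged cluster OPQT
  updated: d(HKN,OPQT)=163/12, d(OPQT,U)=47/4
iteration 6: select OPQT,U (d=47/4); attach at lengths (1, 47/8); label the merged cluster OPQTU
  updated: d(HKN,OPQTU)=68/5
iteration 7: select HKN,OPQTU (d=68/5); attach at lengths (41/20, 37/40); label the merged cluster HKNOPQTU
final tree: (((H:5/2,N:5/2):9/4,K:19/4):41/20,(((O:1,P:1):31/8,(Q:1,T:1):31/8):1,U:47/8):37/40)
total length: 168/5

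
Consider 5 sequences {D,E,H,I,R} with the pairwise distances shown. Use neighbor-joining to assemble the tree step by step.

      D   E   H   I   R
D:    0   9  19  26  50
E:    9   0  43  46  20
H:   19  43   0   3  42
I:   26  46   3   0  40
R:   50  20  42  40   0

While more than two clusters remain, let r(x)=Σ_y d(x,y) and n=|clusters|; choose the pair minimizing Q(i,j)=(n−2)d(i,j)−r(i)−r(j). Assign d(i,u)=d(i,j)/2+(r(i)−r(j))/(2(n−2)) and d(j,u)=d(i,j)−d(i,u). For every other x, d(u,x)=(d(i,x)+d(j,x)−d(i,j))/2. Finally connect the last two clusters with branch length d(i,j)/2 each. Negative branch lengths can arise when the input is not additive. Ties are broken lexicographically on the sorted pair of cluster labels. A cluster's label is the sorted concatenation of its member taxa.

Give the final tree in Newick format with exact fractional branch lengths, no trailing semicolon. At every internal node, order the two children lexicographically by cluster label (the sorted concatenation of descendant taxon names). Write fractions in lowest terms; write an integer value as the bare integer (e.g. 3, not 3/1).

1. join H+I (d=3, Q=-213) ⇒ HI; edges |H|=1/6, |I|=17/6
  updated: d(D,HI)=21, d(E,HI)=43, d(HI,R)=79/2
2. join D+HI (d=21, Q=-283/2) ⇒ DHI; edges |D|=37/8, |HI|=131/8
  updated: d(DHI,E)=31/2, d(DHI,R)=137/4
3. join DHI+E (d=31/2, Q=-279/4) ⇒ DEHI; edges |DHI|=119/8, |E|=5/8
  updated: d(DEHI,R)=155/8
4. join DEHI+R (d=155/8) ⇒ DEHIR; edges |DEHI|=155/16, |R|=155/16
final tree: (((D:37/8,(H:1/6,I:17/6):131/8):119/8,E:5/8):155/16,R:155/16)
total length: 471/8

(((D:37/8,(H:1/6,I:17/6):131/8):119/8,E:5/8):155/16,R:155/16)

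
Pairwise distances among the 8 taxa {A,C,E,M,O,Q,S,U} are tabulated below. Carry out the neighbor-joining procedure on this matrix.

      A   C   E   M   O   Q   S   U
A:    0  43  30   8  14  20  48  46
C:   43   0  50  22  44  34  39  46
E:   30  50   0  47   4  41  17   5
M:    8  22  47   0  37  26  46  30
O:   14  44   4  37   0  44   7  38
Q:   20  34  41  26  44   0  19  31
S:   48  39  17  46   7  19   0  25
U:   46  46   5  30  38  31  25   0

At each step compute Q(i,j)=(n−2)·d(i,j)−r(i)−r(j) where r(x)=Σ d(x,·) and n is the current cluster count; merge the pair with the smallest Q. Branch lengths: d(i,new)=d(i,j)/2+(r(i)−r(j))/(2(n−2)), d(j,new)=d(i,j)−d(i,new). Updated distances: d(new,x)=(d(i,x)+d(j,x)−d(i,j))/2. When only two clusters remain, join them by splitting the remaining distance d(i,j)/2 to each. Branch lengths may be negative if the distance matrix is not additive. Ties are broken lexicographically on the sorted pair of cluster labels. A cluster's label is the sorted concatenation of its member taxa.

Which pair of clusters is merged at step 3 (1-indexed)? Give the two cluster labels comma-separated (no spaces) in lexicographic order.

EU,OS

iteration 1: select E,U (d=5, Q=-385); attach at lengths (1/4, 19/4); label the merged cluster EU
  updated: d(A,EU)=71/2, d(C,EU)=91/2, d(EU,M)=36, d(EU,O)=37/2, d(EU,Q)=67/2, d(EU,S)=37/2
iteration 2: select O,S (d=7, Q=-307); attach at lengths (11/5, 24/5); label the merged cluster OS
  updated: d(A,OS)=55/2, d(C,OS)=38, d(EU,OS)=15, d(M,OS)=38, d(OS,Q)=28
iteration 3: select EU,OS (d=15, Q=-252); attach at lengths (79/8, 41/8); label the merged cluster EOSU
  updated: d(A,EOSU)=24, d(C,EOSU)=137/4, d(EOSU,M)=59/2, d(EOSU,Q)=93/4
iteration 4: select A,M (d=8, Q=-313/2); attach at lengths (67/12, 29/12); label the merged cluster AM
  updated: d(AM,C)=57/2, d(AM,EOSU)=91/4, d(AM,Q)=19
iteration 5: select AM,C (d=57/2, Q=-110); attach at lengths (61/8, 167/8); label the merged cluster ACM
  updated: d(ACM,EOSU)=57/4, d(ACM,Q)=49/4
iteration 6: select ACM,EOSU (d=57/4, Q=-199/4); attach at lengths (13/8, 101/8); label the merged cluster ACEMOSU
  updated: d(ACEMOSU,Q)=85/8
iteration 7: select ACEMOSU,Q (d=85/8); attach at lengths (85/16, 85/16); label the merged cluster ACEMOQSU
final tree: ((((A:67/12,M:29/12):61/8,C:167/8):13/8,((E:1/4,U:19/4):79/8,(O:11/5,S:24/5):41/8):101/8):85/16,Q:85/16)
total length: 707/8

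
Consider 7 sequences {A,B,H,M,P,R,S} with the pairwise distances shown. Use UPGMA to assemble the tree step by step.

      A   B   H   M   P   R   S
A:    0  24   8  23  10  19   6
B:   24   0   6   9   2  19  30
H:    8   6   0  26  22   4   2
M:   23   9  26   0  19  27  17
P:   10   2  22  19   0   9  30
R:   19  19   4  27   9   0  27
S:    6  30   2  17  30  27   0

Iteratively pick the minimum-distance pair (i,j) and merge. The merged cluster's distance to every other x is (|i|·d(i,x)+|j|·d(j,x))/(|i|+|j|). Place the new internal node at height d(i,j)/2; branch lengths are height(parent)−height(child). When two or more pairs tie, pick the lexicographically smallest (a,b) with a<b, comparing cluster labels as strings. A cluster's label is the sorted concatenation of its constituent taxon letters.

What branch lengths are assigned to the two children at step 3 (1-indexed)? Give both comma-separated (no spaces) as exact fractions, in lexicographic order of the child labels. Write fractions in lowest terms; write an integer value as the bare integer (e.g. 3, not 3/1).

iteration 1: select B,P (d=2); attach at lengths (1, 1); label the merged cluster BP
  updated: d(A,BP)=17, d(BP,H)=14, d(BP,M)=14, d(BP,R)=14, d(BP,S)=30
iteration 2: select H,S (d=2); attach at lengths (1, 1); label the merged cluster HS
  updated: d(A,HS)=7, d(BP,HS)=22, d(HS,M)=43/2, d(HS,R)=31/2
iteration 3: select A,HS (d=7); attach at lengths (7/2, 5/2); label the merged cluster AHS
  updated: d(AHS,BP)=61/3, d(AHS,M)=22, d(AHS,R)=50/3
iteration 4: select BP,M (d=14); attach at lengths (6, 7); label the merged cluster BMP
  updated: d(AHS,BMP)=188/9, d(BMP,R)=55/3
iteration 5: select AHS,R (d=50/3); attach at lengths (29/6, 25/3); label the merged cluster AHRS
  updated: d(AHRS,BMP)=81/4
iteration 6: select AHRS,BMP (d=81/4); attach at lengths (43/24, 25/8); label the merged cluster ABHMPRS
final tree: (((A:7/2,(H:1,S:1):5/2):29/6,R:25/3):43/24,((B:1,P:1):6,M:7):25/8)
total length: 493/12

7/2,5/2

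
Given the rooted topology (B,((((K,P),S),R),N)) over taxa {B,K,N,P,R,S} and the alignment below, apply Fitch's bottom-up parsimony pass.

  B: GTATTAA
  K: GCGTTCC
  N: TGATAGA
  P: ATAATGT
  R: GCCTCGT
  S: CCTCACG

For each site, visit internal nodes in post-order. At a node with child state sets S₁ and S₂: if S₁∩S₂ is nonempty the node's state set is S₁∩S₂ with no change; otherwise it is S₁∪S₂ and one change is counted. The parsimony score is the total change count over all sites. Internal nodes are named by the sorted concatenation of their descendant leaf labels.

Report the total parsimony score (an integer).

site 0, node KP: K={G} ∪ P={A} → {A,G} (+1)
site 0, node KPS: KP={A,G} ∪ S={C} → {A,C,G} (+1)
site 0, node KPRS: KPS={A,C,G} ∩ R={G} → {G} (+0)
site 0, node KNPRS: KPRS={G} ∪ N={T} → {G,T} (+1)
site 0, node BKNPRS: B={G} ∩ KNPRS={G,T} → {G} (+0)
site 1, node KP: K={C} ∪ P={T} → {C,T} (+1)
site 1, node KPS: KP={C,T} ∩ S={C} → {C} (+0)
site 1, node KPRS: KPS={C} ∩ R={C} → {C} (+0)
site 1, node KNPRS: KPRS={C} ∪ N={G} → {C,G} (+1)
site 1, node BKNPRS: B={T} ∪ KNPRS={C,G} → {C,G,T} (+1)
site 2, node KP: K={G} ∪ P={A} → {A,G} (+1)
site 2, node KPS: KP={A,G} ∪ S={T} → {A,G,T} (+1)
site 2, node KPRS: KPS={A,G,T} ∪ R={C} → {A,C,G,T} (+1)
site 2, node KNPRS: KPRS={A,C,G,T} ∩ N={A} → {A} (+0)
site 2, node BKNPRS: B={A} ∩ KNPRS={A} → {A} (+0)
site 3, node KP: K={T} ∪ P={A} → {A,T} (+1)
site 3, node KPS: KP={A,T} ∪ S={C} → {A,C,T} (+1)
site 3, node KPRS: KPS={A,C,T} ∩ R={T} → {T} (+0)
site 3, node KNPRS: KPRS={T} ∩ N={T} → {T} (+0)
site 3, node BKNPRS: B={T} ∩ KNPRS={T} → {T} (+0)
site 4, node KP: K={T} ∩ P={T} → {T} (+0)
site 4, node KPS: KP={T} ∪ S={A} → {A,T} (+1)
site 4, node KPRS: KPS={A,T} ∪ R={C} → {A,C,T} (+1)
site 4, node KNPRS: KPRS={A,C,T} ∩ N={A} → {A} (+0)
site 4, node BKNPRS: B={T} ∪ KNPRS={A} → {A,T} (+1)
site 5, node KP: K={C} ∪ P={G} → {C,G} (+1)
site 5, node KPS: KP={C,G} ∩ S={C} → {C} (+0)
site 5, node KPRS: KPS={C} ∪ R={G} → {C,G} (+1)
site 5, node KNPRS: KPRS={C,G} ∩ N={G} → {G} (+0)
site 5, node BKNPRS: B={A} ∪ KNPRS={G} → {A,G} (+1)
site 6, node KP: K={C} ∪ P={T} → {C,T} (+1)
site 6, node KPS: KP={C,T} ∪ S={G} → {C,G,T} (+1)
site 6, node KPRS: KPS={C,G,T} ∩ R={T} → {T} (+0)
site 6, node KNPRS: KPRS={T} ∪ N={A} → {A,T} (+1)
site 6, node BKNPRS: B={A} ∩ KNPRS={A,T} → {A} (+0)
per-site changes: [3, 3, 3, 2, 3, 3, 3]; total = 20

20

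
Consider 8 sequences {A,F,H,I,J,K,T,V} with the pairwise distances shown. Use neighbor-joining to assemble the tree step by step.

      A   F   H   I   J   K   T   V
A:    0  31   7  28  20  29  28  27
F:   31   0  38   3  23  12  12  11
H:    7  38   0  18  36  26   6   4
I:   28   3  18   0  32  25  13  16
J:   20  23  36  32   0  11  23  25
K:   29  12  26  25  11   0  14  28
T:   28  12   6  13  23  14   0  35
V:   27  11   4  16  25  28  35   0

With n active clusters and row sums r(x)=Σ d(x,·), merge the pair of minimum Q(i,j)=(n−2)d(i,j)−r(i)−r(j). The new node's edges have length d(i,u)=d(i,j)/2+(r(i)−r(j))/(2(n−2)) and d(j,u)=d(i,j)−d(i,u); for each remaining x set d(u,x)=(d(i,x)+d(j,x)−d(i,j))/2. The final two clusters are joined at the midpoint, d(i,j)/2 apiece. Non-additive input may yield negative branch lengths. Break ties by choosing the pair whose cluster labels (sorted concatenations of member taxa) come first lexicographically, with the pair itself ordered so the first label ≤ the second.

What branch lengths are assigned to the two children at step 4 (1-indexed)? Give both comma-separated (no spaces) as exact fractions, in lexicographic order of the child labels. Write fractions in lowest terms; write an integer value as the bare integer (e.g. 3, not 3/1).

1/24,71/24

iteration 1: select A,H (d=7, Q=-263); attach at lengths (77/12, 7/12); label the merged cluster AH
  updated: d(AH,F)=31, d(AH,I)=39/2, d(AH,J)=49/2, d(AH,K)=24, d(AH,T)=27/2, d(AH,V)=12
iteration 2: select J,K (d=11, Q=-395/2); attach at lengths (159/20, 61/20); label the merged cluster JK
  updated: d(AH,JK)=75/4, d(F,JK)=12, d(I,JK)=23, d(JK,T)=13, d(JK,V)=21
iteration 3: select AH,V (d=12, Q=-567/4); attach at lengths (191/32, 193/32); label the merged cluster AHV
  updated: d(AHV,F)=15, d(AHV,I)=47/4, d(AHV,JK)=111/8, d(AHV,T)=73/4
iteration 4: select F,I (d=3, Q=-335/4); attach at lengths (1/24, 71/24); label the merged cluster FI
  updated: d(AHV,FI)=95/8, d(FI,JK)=16, d(FI,T)=11
iteration 5: select AHV,FI (d=95/8, Q=-473/8); attach at lengths (231/32, 149/32); label the merged cluster AFHIV
  updated: d(AFHIV,JK)=9, d(AFHIV,T)=139/16
iteration 6: select AFHIV,JK (d=9, Q=-491/16); attach at lengths (75/32, 213/32); label the merged cluster AFHIJKV
  updated: d(AFHIJKV,T)=203/32
iteration 7: select AFHIJKV,T (d=203/32); attach at lengths (203/64, 203/64); label the merged cluster AFHIJKTV
final tree: (((((A:77/12,H:7/12):191/32,V:193/32):231/32,(F:1/24,I:71/24):149/32):75/32,(J:159/20,K:61/20):213/32):203/64,T:203/64)
total length: 1927/32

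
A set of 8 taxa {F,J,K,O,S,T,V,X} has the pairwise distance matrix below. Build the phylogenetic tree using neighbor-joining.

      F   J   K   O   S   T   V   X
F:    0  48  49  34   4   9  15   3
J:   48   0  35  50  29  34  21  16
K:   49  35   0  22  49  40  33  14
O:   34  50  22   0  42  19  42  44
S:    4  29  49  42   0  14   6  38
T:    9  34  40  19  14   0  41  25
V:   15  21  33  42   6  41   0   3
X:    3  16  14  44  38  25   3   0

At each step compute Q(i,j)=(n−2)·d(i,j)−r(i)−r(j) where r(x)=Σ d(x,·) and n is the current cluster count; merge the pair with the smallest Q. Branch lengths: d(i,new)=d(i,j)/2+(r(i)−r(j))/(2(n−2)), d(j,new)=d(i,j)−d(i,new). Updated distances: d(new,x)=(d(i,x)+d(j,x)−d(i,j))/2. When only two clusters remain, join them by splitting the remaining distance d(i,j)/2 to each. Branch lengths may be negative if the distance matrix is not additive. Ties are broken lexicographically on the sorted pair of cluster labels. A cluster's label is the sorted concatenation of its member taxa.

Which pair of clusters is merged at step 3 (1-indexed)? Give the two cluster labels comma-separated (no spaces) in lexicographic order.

step 1: merge (K,O) at d=22, Q=-363; branch lengths K→121/12, O→143/12; new cluster KO
  updated: d(F,KO)=61/2, d(J,KO)=63/2, d(KO,S)=69/2, d(KO,T)=37/2, d(KO,V)=53/2, d(KO,X)=18
step 2: merge (F,S) at d=4, Q=-215; branch lengths F→2/5, S→18/5; new cluster FS
  updated: d(FS,J)=73/2, d(FS,KO)=61/2, d(FS,T)=19/2, d(FS,V)=17/2, d(FS,X)=37/2
step 3: merge (FS,T) at d=19/2, Q=-387/2; branch lengths FS→27/16, T→125/16; new cluster FST
  updated: d(FST,J)=61/2, d(FST,KO)=79/4, d(FST,V)=20, d(FST,X)=17
step 4: merge (FST,KO) at d=79/4, Q=-495/4; branch lengths FST→203/24, KO→271/24; new cluster FKOST
  updated: d(FKOST,J)=169/8, d(FKOST,V)=107/8, d(FKOST,X)=61/8
step 5: merge (FKOST,J) at d=169/8, Q=-58; branch lengths FKOST→105/16, J→233/16; new cluster FJKOST
  updated: d(FJKOST,V)=53/8, d(FJKOST,X)=5/4
step 6: merge (FJKOST,V) at d=53/8, Q=-87/8; branch lengths FJKOST→39/16, V→67/16; new cluster FJKOSTV
  updated: d(FJKOSTV,X)=-19/16
step 7: merge (FJKOSTV,X) at d=-19/16; branch lengths FJKOSTV→-19/32, X→-19/32; new cluster FJKOSTVX
final tree: ((((((F:2/5,S:18/5):27/16,T:125/16):203/24,(K:121/12,O:143/12):271/24):105/16,J:233/16):39/16,V:67/16):-19/32,X:-19/32)
total length: 1309/16

FS,T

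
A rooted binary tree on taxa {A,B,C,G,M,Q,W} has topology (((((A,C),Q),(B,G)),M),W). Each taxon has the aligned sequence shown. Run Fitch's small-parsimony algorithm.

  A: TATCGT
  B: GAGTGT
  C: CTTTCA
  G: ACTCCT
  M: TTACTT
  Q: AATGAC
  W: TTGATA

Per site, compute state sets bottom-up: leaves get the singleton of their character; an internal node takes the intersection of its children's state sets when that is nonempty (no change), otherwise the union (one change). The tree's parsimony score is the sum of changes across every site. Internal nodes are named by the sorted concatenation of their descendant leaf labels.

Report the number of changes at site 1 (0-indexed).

site 0, node AC: A={T} ∪ C={C} → {C,T} (+1)
site 0, node ACQ: AC={C,T} ∪ Q={A} → {A,C,T} (+1)
site 0, node BG: B={G} ∪ G={A} → {A,G} (+1)
site 0, node ABCGQ: ACQ={A,C,T} ∩ BG={A,G} → {A} (+0)
site 0, node ABCGMQ: ABCGQ={A} ∪ M={T} → {A,T} (+1)
site 0, node ABCGMQW: ABCGMQ={A,T} ∩ W={T} → {T} (+0)
site 1, node AC: A={A} ∪ C={T} → {A,T} (+1)
site 1, node ACQ: AC={A,T} ∩ Q={A} → {A} (+0)
site 1, node BG: B={A} ∪ G={C} → {A,C} (+1)
site 1, node ABCGQ: ACQ={A} ∩ BG={A,C} → {A} (+0)
site 1, node ABCGMQ: ABCGQ={A} ∪ M={T} → {A,T} (+1)
site 1, node ABCGMQW: ABCGMQ={A,T} ∩ W={T} → {T} (+0)
site 2, node AC: A={T} ∩ C={T} → {T} (+0)
site 2, node ACQ: AC={T} ∩ Q={T} → {T} (+0)
site 2, node BG: B={G} ∪ G={T} → {G,T} (+1)
site 2, node ABCGQ: ACQ={T} ∩ BG={G,T} → {T} (+0)
site 2, node ABCGMQ: ABCGQ={T} ∪ M={A} → {A,T} (+1)
site 2, node ABCGMQW: ABCGMQ={A,T} ∪ W={G} → {A,G,T} (+1)
site 3, node AC: A={C} ∪ C={T} → {C,T} (+1)
site 3, node ACQ: AC={C,T} ∪ Q={G} → {C,G,T} (+1)
site 3, node BG: B={T} ∪ G={C} → {C,T} (+1)
site 3, node ABCGQ: ACQ={C,G,T} ∩ BG={C,T} → {C,T} (+0)
site 3, node ABCGMQ: ABCGQ={C,T} ∩ M={C} → {C} (+0)
site 3, node ABCGMQW: ABCGMQ={C} ∪ W={A} → {A,C} (+1)
site 4, node AC: A={G} ∪ C={C} → {C,G} (+1)
site 4, node ACQ: AC={C,G} ∪ Q={A} → {A,C,G} (+1)
site 4, node BG: B={G} ∪ G={C} → {C,G} (+1)
site 4, node ABCGQ: ACQ={A,C,G} ∩ BG={C,G} → {C,G} (+0)
site 4, node ABCGMQ: ABCGQ={C,G} ∪ M={T} → {C,G,T} (+1)
site 4, node ABCGMQW: ABCGMQ={C,G,T} ∩ W={T} → {T} (+0)
site 5, node AC: A={T} ∪ C={A} → {A,T} (+1)
site 5, node ACQ: AC={A,T} ∪ Q={C} → {A,C,T} (+1)
site 5, node BG: B={T} ∩ G={T} → {T} (+0)
site 5, node ABCGQ: ACQ={A,C,T} ∩ BG={T} → {T} (+0)
site 5, node ABCGMQ: ABCGQ={T} ∩ M={T} → {T} (+0)
site 5, node ABCGMQW: ABCGMQ={T} ∪ W={A} → {A,T} (+1)
per-site changes: [4, 3, 3, 4, 4, 3]; total = 21

3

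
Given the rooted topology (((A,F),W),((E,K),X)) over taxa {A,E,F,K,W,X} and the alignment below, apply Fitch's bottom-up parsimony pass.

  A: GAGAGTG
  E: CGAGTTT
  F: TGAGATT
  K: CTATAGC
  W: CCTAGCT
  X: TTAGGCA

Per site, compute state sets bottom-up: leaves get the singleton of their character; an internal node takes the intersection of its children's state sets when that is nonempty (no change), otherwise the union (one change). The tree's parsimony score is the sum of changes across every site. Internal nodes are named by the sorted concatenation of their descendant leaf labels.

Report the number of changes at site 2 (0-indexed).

2

AF@0: {G} ∪ {T} = {G,T} (union, +1)
AFW@0: {G,T} ∪ {C} = {C,G,T} (union, +1)
EK@0: {C} ∩ {C} = {C} (intersection, +0)
EKX@0: {C} ∪ {T} = {C,T} (union, +1)
AEFKWX@0: {C,G,T} ∩ {C,T} = {C,T} (intersection, +0)
AF@1: {A} ∪ {G} = {A,G} (union, +1)
AFW@1: {A,G} ∪ {C} = {A,C,G} (union, +1)
EK@1: {G} ∪ {T} = {G,T} (union, +1)
EKX@1: {G,T} ∩ {T} = {T} (intersection, +0)
AEFKWX@1: {A,C,G} ∪ {T} = {A,C,G,T} (union, +1)
AF@2: {G} ∪ {A} = {A,G} (union, +1)
AFW@2: {A,G} ∪ {T} = {A,G,T} (union, +1)
EK@2: {A} ∩ {A} = {A} (intersection, +0)
EKX@2: {A} ∩ {A} = {A} (intersection, +0)
AEFKWX@2: {A,G,T} ∩ {A} = {A} (intersection, +0)
AF@3: {A} ∪ {G} = {A,G} (union, +1)
AFW@3: {A,G} ∩ {A} = {A} (intersection, +0)
EK@3: {G} ∪ {T} = {G,T} (union, +1)
EKX@3: {G,T} ∩ {G} = {G} (intersection, +0)
AEFKWX@3: {A} ∪ {G} = {A,G} (union, +1)
AF@4: {G} ∪ {A} = {A,G} (union, +1)
AFW@4: {A,G} ∩ {G} = {G} (intersection, +0)
EK@4: {T} ∪ {A} = {A,T} (union, +1)
EKX@4: {A,T} ∪ {G} = {A,G,T} (union, +1)
AEFKWX@4: {G} ∩ {A,G,T} = {G} (intersection, +0)
AF@5: {T} ∩ {T} = {T} (intersection, +0)
AFW@5: {T} ∪ {C} = {C,T} (union, +1)
EK@5: {T} ∪ {G} = {G,T} (union, +1)
EKX@5: {G,T} ∪ {C} = {C,G,T} (union, +1)
AEFKWX@5: {C,T} ∩ {C,G,T} = {C,T} (intersection, +0)
AF@6: {G} ∪ {T} = {G,T} (union, +1)
AFW@6: {G,T} ∩ {T} = {T} (intersection, +0)
EK@6: {T} ∪ {C} = {C,T} (union, +1)
EKX@6: {C,T} ∪ {A} = {A,C,T} (union, +1)
AEFKWX@6: {T} ∩ {A,C,T} = {T} (intersection, +0)
per-site changes: [3, 4, 2, 3, 3, 3, 3]; total = 21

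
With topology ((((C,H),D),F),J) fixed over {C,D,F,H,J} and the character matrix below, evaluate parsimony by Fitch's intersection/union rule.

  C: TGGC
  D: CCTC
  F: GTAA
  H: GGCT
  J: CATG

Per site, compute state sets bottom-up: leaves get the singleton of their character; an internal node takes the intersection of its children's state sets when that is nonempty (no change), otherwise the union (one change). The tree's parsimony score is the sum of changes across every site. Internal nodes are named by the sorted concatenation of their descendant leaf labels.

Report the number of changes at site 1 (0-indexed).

CH@0: {T} ∪ {G} = {G,T} (union, +1)
CDH@0: {G,T} ∪ {C} = {C,G,T} (union, +1)
CDFH@0: {C,G,T} ∩ {G} = {G} (intersection, +0)
CDFHJ@0: {G} ∪ {C} = {C,G} (union, +1)
CH@1: {G} ∩ {G} = {G} (intersection, +0)
CDH@1: {G} ∪ {C} = {C,G} (union, +1)
CDFH@1: {C,G} ∪ {T} = {C,G,T} (union, +1)
CDFHJ@1: {C,G,T} ∪ {A} = {A,C,G,T} (union, +1)
CH@2: {G} ∪ {C} = {C,G} (union, +1)
CDH@2: {C,G} ∪ {T} = {C,G,T} (union, +1)
CDFH@2: {C,G,T} ∪ {A} = {A,C,G,T} (union, +1)
CDFHJ@2: {A,C,G,T} ∩ {T} = {T} (intersection, +0)
CH@3: {C} ∪ {T} = {C,T} (union, +1)
CDH@3: {C,T} ∩ {C} = {C} (intersection, +0)
CDFH@3: {C} ∪ {A} = {A,C} (union, +1)
CDFHJ@3: {A,C} ∪ {G} = {A,C,G} (union, +1)
per-site changes: [3, 3, 3, 3]; total = 12

3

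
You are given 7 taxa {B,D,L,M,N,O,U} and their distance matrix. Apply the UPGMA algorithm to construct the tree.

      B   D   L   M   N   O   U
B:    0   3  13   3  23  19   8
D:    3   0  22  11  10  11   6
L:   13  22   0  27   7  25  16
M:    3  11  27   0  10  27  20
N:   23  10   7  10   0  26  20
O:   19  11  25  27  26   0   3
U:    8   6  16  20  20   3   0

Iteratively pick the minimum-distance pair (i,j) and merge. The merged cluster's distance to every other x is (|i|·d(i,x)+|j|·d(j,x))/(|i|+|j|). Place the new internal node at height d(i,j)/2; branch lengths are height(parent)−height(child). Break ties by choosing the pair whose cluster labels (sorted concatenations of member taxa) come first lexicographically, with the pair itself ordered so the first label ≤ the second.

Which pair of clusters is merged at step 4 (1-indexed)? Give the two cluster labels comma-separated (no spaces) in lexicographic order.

L,N

iteration 1: select B,D (d=3); attach at lengths (3/2, 3/2); label the merged cluster BD
  updated: d(BD,L)=35/2, d(BD,M)=7, d(BD,N)=33/2, d(BD,O)=15, d(BD,U)=7
iteration 2: select O,U (d=3); attach at lengths (3/2, 3/2); label the merged cluster OU
  updated: d(BD,OU)=11, d(L,OU)=41/2, d(M,OU)=47/2, d(N,OU)=23
iteration 3: select BD,M (d=7); attach at lengths (2, 7/2); label the merged cluster BDM
  updated: d(BDM,L)=62/3, d(BDM,N)=43/3, d(BDM,OU)=91/6
iteration 4: select L,N (d=7); attach at lengths (7/2, 7/2); label the merged cluster LN
  updated: d(BDM,LN)=35/2, d(LN,OU)=87/4
iteration 5: select BDM,OU (d=91/6); attach at lengths (49/12, 73/12); label the merged cluster BDMOU
  updated: d(BDMOU,LN)=96/5
iteration 6: select BDMOU,LN (d=96/5); attach at lengths (121/60, 61/10); label the merged cluster BDLMNOU
final tree: ((((B:3/2,D:3/2):2,M:7/2):49/12,(O:3/2,U:3/2):73/12):121/60,(L:7/2,N:7/2):61/10)
total length: 2207/60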